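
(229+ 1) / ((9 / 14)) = 3220 / 9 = 357.78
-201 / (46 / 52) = -5226 / 23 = -227.22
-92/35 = -2.63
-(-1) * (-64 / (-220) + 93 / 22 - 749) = -81893 / 110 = -744.48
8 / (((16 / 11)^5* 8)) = 161051 / 1048576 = 0.15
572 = 572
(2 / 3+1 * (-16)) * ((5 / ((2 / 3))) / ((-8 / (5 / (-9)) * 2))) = -575 / 144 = -3.99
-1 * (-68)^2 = -4624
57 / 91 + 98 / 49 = 239 / 91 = 2.63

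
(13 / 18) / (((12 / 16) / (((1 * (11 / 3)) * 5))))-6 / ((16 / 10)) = 4505 / 324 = 13.90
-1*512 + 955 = 443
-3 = -3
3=3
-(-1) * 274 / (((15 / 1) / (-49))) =-13426 / 15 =-895.07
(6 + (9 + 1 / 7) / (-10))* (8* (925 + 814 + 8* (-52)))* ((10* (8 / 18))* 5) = 1196160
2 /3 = 0.67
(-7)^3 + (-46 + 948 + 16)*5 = 4247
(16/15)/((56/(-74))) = -148/105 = -1.41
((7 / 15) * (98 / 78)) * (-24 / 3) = -4.69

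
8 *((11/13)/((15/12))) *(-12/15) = -4.33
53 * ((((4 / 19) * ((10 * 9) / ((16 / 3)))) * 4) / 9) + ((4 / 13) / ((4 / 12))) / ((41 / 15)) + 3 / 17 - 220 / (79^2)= 90428609171 / 1074444319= 84.16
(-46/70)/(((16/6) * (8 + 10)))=-23/1680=-0.01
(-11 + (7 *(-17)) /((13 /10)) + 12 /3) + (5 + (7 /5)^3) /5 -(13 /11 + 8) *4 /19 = -167983069 /1698125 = -98.92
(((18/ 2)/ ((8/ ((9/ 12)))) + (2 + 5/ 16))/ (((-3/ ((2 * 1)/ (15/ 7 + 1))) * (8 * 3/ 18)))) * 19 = -9.54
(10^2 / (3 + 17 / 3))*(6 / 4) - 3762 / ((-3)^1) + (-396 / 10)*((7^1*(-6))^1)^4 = -8009422869 / 65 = -123221890.29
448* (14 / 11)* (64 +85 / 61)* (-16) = -400304128 / 671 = -596578.43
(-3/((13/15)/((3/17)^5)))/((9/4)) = -4860/18458141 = -0.00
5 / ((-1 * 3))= -5 / 3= -1.67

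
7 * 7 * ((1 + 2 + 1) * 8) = 1568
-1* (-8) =8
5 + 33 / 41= 5.80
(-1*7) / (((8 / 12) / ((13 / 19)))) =-273 / 38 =-7.18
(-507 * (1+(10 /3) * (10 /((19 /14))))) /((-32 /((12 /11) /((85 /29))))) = 150.73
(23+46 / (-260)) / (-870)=-989 / 37700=-0.03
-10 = -10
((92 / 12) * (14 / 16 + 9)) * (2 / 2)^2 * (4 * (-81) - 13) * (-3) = 612329 / 8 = 76541.12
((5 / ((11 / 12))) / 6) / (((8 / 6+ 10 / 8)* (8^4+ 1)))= 120 / 1397077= 0.00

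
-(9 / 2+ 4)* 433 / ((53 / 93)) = -684573 / 106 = -6458.24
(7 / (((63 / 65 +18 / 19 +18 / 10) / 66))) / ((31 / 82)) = 1559558 / 4743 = 328.81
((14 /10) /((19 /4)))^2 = 0.09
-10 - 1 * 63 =-73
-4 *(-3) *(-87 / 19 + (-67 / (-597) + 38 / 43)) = -6990416 / 162583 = -43.00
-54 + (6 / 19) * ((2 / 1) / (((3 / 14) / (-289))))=-17210 / 19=-905.79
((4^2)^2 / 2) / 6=21.33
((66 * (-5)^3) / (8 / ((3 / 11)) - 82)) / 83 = 12375 / 6557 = 1.89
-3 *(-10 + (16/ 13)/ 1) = 26.31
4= 4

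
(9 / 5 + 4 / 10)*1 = 2.20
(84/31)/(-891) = -28/9207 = -0.00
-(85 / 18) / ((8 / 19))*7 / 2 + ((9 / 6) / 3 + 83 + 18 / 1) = 62.25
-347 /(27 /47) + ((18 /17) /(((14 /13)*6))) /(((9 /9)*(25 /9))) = -97029073 /160650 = -603.98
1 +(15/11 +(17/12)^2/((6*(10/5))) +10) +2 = 276203/19008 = 14.53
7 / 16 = 0.44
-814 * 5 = -4070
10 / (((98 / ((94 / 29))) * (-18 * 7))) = -235 / 89523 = -0.00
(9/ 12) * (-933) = -2799/ 4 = -699.75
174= 174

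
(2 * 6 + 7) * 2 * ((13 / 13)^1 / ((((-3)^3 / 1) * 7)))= -38 / 189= -0.20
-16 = -16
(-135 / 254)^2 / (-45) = -405 / 64516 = -0.01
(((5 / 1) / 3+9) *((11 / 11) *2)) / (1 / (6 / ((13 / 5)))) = 640 / 13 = 49.23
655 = 655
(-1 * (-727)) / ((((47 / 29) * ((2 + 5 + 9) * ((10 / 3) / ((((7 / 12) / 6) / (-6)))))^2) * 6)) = 1033067 / 149697331200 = 0.00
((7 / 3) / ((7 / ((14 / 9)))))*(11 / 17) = 154 / 459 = 0.34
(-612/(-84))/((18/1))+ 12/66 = 271/462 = 0.59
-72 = -72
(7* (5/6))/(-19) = -35/114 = -0.31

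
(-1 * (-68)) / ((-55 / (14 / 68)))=-14 / 55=-0.25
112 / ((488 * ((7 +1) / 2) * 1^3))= 7 / 122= 0.06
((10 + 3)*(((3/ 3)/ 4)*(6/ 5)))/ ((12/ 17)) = 221/ 40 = 5.52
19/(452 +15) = 19/467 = 0.04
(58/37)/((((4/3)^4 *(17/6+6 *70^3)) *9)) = 783/29240104256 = 0.00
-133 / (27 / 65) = -8645 / 27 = -320.19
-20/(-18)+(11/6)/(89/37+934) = 77129/69294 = 1.11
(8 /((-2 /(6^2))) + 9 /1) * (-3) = 405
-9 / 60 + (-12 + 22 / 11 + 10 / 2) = -103 / 20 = -5.15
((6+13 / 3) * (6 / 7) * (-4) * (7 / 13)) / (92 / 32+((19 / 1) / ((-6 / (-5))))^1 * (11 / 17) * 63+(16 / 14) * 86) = -236096 / 9239945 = -0.03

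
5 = 5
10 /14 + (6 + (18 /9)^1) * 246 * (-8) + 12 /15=-550987 /35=-15742.49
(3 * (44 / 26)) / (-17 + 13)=-33 / 26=-1.27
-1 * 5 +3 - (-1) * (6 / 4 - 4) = -9 / 2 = -4.50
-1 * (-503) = 503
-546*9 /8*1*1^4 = -2457 /4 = -614.25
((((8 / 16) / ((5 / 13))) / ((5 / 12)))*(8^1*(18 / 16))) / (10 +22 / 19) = 6669 / 2650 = 2.52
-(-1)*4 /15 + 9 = 139 /15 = 9.27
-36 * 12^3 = -62208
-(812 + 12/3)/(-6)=136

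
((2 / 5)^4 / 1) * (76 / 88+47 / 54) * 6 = 3296 / 12375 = 0.27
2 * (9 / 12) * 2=3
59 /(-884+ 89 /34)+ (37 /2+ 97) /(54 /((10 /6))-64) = -35245781 /9469572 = -3.72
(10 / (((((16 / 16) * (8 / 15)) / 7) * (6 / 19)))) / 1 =3325 / 8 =415.62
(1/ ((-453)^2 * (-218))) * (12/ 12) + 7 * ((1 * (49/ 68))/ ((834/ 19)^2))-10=-391729647746023/ 39183222634224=-10.00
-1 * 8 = -8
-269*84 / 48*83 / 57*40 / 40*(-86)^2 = -288978361 / 57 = -5069795.81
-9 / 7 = -1.29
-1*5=-5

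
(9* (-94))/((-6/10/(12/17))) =16920/17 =995.29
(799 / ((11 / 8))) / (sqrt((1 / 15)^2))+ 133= 97343 / 11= 8849.36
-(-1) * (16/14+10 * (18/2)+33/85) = 54461/595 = 91.53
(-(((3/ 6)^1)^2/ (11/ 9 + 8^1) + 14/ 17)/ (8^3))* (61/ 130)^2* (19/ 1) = -339425899/ 48836403200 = -0.01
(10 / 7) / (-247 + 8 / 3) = -30 / 5131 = -0.01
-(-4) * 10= 40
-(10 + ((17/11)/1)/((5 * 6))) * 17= -56389/330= -170.88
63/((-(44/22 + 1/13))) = -91/3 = -30.33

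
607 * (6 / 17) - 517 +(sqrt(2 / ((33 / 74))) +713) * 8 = 16 * sqrt(1221) / 33 +91821 / 17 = 5418.18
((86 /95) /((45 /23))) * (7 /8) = 6923 /17100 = 0.40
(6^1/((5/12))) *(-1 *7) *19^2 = -181944/5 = -36388.80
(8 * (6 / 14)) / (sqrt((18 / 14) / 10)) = 8 * sqrt(70) / 7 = 9.56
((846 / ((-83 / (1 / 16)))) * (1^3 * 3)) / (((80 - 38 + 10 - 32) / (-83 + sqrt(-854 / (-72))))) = 1269 / 160 - 423 * sqrt(427) / 26560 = 7.60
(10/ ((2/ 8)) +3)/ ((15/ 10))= 86/ 3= 28.67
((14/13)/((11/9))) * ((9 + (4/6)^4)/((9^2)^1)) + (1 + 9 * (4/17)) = 5702401/1772199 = 3.22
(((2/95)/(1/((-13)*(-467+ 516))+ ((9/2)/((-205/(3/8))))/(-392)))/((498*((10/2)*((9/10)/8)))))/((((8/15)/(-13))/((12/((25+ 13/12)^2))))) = 83440680960/3999775758457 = 0.02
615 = 615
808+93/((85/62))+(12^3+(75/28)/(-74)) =458581097/176120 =2603.80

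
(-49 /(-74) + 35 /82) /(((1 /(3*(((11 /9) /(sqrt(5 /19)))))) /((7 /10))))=63602*sqrt(95) /113775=5.45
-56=-56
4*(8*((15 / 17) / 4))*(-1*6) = -720 / 17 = -42.35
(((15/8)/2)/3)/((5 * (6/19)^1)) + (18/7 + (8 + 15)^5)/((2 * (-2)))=-1081305923/672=-1609086.19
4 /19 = 0.21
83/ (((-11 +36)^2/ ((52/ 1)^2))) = 359.09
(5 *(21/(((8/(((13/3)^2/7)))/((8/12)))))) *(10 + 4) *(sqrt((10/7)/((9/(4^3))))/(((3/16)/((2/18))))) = 620.67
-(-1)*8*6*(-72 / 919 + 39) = 1716912 / 919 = 1868.24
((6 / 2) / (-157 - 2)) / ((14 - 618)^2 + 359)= -1 / 19354275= -0.00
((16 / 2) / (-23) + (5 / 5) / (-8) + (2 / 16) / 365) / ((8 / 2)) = -0.12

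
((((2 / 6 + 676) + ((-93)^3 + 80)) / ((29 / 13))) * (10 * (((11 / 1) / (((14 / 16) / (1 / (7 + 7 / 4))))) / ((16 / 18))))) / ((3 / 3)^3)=-8273872464 / 1421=-5822570.35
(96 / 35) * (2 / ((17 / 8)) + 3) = 6432 / 595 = 10.81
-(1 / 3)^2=-0.11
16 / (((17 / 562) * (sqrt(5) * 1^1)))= 8992 * sqrt(5) / 85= 236.55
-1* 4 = -4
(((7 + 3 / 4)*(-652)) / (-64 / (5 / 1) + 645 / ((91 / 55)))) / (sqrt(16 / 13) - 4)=2299115*sqrt(13) / 8234448 + 29888495 / 8234448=4.64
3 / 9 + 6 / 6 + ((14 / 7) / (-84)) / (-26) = 1457 / 1092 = 1.33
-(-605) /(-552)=-605 /552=-1.10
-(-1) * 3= 3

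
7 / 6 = 1.17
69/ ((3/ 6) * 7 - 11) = -9.20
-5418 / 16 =-2709 / 8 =-338.62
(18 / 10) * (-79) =-711 / 5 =-142.20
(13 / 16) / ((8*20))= 13 / 2560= 0.01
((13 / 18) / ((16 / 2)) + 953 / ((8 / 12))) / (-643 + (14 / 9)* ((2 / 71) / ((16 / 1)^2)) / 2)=-116929048 / 52592249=-2.22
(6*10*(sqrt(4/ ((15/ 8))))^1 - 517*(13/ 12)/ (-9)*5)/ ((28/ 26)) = 104*sqrt(30)/ 7 + 436865/ 1512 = 370.31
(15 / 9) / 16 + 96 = 4613 / 48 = 96.10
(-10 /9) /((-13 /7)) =70 /117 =0.60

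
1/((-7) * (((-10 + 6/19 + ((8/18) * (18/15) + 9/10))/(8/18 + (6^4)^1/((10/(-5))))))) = -1107320/98763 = -11.21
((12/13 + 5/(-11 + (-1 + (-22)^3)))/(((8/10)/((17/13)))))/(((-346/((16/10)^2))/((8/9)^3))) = -34241536/4369323465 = -0.01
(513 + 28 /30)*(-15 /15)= -7709 /15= -513.93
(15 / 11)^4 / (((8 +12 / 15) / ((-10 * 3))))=-3796875 / 322102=-11.79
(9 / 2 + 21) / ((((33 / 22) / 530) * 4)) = 4505 / 2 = 2252.50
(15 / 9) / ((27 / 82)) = 410 / 81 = 5.06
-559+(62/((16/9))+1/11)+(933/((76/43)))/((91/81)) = -8240777/152152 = -54.16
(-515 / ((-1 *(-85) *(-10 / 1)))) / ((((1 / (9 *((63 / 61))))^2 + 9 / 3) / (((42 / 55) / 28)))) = 99340101 / 18105115600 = 0.01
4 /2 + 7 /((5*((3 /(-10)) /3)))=-12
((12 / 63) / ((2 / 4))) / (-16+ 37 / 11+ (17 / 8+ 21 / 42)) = -704 / 18501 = -0.04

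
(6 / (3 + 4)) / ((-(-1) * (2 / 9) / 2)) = 54 / 7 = 7.71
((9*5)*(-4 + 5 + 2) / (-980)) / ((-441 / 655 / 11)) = 21615 / 9604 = 2.25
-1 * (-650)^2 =-422500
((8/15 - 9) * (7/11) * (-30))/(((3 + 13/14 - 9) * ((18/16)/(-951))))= 63126112/2343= 26942.43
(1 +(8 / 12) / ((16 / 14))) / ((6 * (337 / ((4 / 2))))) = 19 / 12132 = 0.00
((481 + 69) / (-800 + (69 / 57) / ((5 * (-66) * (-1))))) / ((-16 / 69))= 59486625 / 20063908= 2.96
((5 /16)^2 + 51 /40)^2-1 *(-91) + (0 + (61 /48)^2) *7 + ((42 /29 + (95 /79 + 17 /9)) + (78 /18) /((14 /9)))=111.51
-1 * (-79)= 79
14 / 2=7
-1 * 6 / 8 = -3 / 4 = -0.75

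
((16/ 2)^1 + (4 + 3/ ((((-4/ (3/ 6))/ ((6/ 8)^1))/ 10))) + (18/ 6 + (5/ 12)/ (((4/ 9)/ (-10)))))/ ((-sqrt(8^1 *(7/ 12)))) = -45 *sqrt(42)/ 224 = -1.30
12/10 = 6/5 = 1.20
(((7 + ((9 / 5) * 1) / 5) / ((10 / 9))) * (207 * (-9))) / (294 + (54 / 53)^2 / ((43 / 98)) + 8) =-93160838934 / 2297715125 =-40.54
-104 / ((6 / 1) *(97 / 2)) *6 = -208 / 97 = -2.14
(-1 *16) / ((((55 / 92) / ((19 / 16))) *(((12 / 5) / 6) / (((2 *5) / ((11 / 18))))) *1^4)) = -1300.17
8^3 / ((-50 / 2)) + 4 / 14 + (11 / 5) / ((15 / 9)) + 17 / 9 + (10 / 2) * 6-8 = 7898 / 1575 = 5.01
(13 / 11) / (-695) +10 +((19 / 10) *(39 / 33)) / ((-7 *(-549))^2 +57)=2257751195377 / 225813514740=10.00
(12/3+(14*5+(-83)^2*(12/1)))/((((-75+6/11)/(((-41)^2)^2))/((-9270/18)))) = 1324528645890230/819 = 1617251093883.06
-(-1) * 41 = 41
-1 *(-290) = 290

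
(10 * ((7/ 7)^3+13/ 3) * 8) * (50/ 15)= 12800/ 9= 1422.22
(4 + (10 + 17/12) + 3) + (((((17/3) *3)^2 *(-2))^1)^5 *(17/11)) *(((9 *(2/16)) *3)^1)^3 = -2023721205069411293/528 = -3832805312631460.78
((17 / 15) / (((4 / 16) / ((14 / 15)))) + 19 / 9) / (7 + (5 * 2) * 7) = 1427 / 17325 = 0.08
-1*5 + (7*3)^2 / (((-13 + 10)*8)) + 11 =-99 / 8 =-12.38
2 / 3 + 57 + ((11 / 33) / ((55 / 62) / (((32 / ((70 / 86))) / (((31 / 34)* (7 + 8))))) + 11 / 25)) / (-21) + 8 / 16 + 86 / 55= 65871525683 / 1103207490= 59.71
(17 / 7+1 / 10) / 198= 59 / 4620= 0.01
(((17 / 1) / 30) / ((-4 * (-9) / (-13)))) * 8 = -221 / 135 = -1.64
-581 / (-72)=581 / 72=8.07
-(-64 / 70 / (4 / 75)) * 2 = 240 / 7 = 34.29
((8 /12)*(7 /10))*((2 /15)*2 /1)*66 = 616 /75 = 8.21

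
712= 712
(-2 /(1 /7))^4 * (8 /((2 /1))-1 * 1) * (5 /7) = 82320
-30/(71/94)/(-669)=940/15833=0.06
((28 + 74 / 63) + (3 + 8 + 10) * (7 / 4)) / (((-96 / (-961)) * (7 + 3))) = 15965093 / 241920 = 65.99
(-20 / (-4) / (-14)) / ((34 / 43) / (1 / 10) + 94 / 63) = -1935 / 50924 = -0.04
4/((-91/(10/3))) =-40/273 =-0.15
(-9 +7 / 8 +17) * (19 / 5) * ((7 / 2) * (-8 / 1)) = -9443 / 10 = -944.30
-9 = -9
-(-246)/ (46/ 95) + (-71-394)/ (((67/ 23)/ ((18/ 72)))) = 2885595/ 6164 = 468.14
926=926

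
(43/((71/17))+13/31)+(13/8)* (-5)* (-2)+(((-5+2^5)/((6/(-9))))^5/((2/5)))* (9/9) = -38372058534589/140864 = -272405004.36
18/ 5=3.60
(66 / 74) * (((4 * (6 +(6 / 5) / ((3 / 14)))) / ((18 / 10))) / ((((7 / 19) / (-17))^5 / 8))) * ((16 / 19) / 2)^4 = -2255946587045888 / 1865577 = -1209248713.43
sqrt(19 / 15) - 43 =-43+sqrt(285) / 15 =-41.87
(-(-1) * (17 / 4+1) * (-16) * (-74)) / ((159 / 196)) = 406112 / 53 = 7662.49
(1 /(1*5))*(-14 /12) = -7 /30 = -0.23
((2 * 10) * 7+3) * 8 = 1144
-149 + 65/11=-1574/11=-143.09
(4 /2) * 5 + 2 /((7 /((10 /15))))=214 /21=10.19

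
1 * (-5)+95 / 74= -275 / 74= -3.72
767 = 767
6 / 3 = 2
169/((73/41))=6929/73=94.92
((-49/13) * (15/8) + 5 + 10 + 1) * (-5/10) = -929/208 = -4.47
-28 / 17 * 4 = -112 / 17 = -6.59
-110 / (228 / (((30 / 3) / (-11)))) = 25 / 57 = 0.44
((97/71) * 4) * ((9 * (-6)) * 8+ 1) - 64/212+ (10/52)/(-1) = -230488535/97838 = -2355.82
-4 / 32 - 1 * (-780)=6239 / 8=779.88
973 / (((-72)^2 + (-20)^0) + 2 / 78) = 5421 / 28888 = 0.19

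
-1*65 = -65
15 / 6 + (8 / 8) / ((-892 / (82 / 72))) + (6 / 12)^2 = 88267 / 32112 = 2.75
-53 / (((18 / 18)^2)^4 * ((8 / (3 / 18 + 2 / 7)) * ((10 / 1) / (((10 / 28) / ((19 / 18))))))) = -159 / 1568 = -0.10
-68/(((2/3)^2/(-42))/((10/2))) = 32130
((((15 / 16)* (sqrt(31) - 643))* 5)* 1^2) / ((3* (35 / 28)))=-3215 / 4 + 5* sqrt(31) / 4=-796.79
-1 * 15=-15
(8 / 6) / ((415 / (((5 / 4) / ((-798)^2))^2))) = 5 / 403897257078336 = 0.00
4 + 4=8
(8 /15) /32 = 1 /60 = 0.02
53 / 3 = 17.67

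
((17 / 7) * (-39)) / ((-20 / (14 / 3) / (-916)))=-101218 / 5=-20243.60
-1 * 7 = -7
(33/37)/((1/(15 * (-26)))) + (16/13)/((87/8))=-14551234/41847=-347.72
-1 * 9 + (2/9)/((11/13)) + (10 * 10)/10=125/99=1.26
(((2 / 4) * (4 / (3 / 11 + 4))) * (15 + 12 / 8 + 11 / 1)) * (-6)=-3630 / 47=-77.23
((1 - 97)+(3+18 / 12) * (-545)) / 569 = -5097 / 1138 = -4.48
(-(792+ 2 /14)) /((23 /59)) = -327155 /161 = -2032.02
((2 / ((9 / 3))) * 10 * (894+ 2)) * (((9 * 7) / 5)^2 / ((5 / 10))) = 9483264 / 5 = 1896652.80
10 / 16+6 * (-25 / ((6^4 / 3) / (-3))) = 5 / 3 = 1.67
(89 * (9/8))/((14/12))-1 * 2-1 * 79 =135/28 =4.82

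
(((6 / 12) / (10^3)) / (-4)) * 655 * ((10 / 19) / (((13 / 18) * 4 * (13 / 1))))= -0.00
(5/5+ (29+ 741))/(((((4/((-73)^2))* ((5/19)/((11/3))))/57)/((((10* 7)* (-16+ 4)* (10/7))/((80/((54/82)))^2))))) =-35681965452243/537920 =-66333219.53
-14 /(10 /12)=-84 /5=-16.80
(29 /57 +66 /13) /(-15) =-0.37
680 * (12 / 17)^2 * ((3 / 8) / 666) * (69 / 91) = 8280 / 57239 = 0.14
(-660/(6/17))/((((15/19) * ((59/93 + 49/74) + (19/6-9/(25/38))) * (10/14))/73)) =10412368505/396436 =26264.94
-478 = -478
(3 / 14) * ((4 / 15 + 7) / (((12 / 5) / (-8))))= -109 / 21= -5.19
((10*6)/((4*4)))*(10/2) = 18.75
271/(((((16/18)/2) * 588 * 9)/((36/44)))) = 813/8624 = 0.09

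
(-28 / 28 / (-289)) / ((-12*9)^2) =0.00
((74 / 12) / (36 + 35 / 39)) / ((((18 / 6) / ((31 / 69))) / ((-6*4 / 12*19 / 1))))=-0.95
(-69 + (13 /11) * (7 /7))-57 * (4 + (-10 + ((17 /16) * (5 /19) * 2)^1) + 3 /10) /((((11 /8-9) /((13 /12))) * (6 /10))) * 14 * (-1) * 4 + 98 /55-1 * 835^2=-6979125211 /10065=-693405.39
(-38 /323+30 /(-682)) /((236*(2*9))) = -937 /24625656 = -0.00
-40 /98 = -20 /49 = -0.41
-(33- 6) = -27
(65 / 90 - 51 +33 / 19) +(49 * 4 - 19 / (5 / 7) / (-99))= 308751 / 2090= 147.73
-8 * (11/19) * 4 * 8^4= -1441792/19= -75883.79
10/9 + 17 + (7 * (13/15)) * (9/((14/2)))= 1166/45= 25.91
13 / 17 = 0.76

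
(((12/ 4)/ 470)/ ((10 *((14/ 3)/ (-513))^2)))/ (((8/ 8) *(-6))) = -2368521/ 1842400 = -1.29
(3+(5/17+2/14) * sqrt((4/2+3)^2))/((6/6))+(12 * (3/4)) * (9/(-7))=-760/119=-6.39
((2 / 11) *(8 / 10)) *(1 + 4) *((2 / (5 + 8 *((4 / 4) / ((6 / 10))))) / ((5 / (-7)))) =-336 / 3025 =-0.11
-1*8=-8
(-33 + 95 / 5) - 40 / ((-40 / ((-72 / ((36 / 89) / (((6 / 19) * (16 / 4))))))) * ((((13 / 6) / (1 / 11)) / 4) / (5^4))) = -64118038 / 2717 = -23598.84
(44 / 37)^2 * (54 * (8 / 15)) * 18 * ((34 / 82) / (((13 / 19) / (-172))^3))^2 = 31807475427274602.71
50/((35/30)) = 300/7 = 42.86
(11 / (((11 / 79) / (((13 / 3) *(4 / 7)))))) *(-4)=-782.48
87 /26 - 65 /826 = 17543 /5369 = 3.27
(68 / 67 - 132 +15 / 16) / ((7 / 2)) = -139411 / 3752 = -37.16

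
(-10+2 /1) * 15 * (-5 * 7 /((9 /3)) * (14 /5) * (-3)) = -11760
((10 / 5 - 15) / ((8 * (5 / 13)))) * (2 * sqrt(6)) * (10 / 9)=-169 * sqrt(6) / 18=-23.00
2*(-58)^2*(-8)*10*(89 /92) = -11975840 /23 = -520688.70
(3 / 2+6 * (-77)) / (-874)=921 / 1748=0.53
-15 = -15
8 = 8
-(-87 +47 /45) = 3868 /45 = 85.96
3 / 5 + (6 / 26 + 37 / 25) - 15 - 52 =-21024 / 325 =-64.69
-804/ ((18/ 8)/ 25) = -26800/ 3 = -8933.33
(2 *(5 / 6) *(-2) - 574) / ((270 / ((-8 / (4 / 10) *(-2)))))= -85.53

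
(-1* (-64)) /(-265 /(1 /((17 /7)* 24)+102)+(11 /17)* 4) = -11321456 /1657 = -6832.50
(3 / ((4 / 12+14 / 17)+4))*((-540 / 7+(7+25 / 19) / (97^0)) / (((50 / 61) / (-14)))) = 85434282 / 124925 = 683.88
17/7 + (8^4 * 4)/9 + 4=115093/63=1826.87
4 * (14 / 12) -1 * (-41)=137 / 3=45.67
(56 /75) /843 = 56 /63225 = 0.00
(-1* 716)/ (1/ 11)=-7876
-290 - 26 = -316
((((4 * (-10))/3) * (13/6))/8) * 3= -65/6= -10.83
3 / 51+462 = 7855 / 17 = 462.06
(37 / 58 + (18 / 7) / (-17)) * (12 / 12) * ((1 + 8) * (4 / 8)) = 30231 / 13804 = 2.19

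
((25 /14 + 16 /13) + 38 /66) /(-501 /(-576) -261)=-138080 /9998989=-0.01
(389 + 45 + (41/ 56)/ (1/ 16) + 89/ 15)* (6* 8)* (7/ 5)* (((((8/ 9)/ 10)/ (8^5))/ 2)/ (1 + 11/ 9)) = 47423/ 2560000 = 0.02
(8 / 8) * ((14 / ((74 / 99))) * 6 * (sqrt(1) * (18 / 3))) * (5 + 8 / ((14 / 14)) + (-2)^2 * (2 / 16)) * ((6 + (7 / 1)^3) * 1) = 117542502 / 37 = 3176824.38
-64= -64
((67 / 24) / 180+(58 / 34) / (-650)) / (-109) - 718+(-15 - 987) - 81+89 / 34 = -55043451971 / 30607200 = -1798.38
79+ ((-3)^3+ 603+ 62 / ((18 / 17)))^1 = 6422 / 9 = 713.56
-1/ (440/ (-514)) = 257/ 220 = 1.17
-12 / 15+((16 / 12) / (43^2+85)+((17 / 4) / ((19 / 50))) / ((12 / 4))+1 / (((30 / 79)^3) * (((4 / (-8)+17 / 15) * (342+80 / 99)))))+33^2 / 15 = 4714786438463 / 62354287400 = 75.61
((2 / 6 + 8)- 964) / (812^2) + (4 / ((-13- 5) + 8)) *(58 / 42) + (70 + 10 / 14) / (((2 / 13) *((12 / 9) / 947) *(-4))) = -1614388394617 / 19780320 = -81615.89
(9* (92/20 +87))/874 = 2061/2185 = 0.94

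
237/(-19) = -237/19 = -12.47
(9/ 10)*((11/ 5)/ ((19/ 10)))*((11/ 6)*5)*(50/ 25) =363/ 19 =19.11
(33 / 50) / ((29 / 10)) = 33 / 145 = 0.23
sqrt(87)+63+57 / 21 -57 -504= -3467 / 7+sqrt(87)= -485.96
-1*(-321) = 321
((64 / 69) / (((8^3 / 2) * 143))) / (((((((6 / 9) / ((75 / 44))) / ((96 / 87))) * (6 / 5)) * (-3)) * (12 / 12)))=-125 / 6295146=-0.00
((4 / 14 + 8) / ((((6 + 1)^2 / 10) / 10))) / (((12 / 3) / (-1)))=-1450 / 343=-4.23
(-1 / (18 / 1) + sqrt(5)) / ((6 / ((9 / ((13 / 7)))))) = -7 / 156 + 21 * sqrt(5) / 26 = 1.76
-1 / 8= -0.12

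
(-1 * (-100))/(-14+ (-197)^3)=-100/7645387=-0.00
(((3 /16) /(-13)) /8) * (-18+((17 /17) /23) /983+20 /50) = 5968761 /188106880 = 0.03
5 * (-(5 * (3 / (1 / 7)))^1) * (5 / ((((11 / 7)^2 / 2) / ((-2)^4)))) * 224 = -921984000 / 121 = -7619702.48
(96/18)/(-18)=-8/27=-0.30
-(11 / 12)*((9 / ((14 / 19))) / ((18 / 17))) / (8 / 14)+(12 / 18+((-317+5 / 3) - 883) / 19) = -98385 / 1216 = -80.91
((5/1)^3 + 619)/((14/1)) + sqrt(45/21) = sqrt(105)/7 + 372/7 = 54.61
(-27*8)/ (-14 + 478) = -27/ 58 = -0.47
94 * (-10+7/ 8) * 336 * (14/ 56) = -72051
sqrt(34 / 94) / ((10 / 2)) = sqrt(799) / 235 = 0.12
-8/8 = -1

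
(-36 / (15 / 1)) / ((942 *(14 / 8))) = -8 / 5495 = -0.00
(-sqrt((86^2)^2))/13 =-7396/13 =-568.92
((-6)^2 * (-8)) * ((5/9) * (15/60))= -40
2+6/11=28/11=2.55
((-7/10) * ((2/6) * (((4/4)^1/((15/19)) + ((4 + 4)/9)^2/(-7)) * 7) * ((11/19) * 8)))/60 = -251867/1731375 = -0.15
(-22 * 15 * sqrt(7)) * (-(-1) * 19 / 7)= -6270 * sqrt(7) / 7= -2369.84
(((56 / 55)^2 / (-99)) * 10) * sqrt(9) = -6272 / 19965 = -0.31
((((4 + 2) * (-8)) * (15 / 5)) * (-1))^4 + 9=429981705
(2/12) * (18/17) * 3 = 0.53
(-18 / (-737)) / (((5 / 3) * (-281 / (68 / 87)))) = -1224 / 30029065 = -0.00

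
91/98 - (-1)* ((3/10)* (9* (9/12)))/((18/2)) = 323/280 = 1.15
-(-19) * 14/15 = 266/15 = 17.73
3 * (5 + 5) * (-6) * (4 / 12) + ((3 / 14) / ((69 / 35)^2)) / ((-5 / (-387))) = -55.73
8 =8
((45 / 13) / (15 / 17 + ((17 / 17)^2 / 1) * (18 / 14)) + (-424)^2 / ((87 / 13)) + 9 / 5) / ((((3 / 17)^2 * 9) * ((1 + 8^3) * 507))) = 198740338159 / 539247080970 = 0.37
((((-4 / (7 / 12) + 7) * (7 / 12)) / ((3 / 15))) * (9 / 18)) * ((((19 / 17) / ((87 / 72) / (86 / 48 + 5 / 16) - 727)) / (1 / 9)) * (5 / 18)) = -47975 / 59869104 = -0.00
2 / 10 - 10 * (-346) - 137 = 16616 / 5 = 3323.20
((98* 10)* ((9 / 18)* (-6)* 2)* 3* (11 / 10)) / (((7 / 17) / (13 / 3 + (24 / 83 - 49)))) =173573400 / 83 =2091245.78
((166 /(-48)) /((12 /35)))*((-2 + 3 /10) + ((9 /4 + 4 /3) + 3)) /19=-170233 /65664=-2.59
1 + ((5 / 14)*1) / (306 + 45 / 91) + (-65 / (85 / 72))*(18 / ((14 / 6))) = -2812799615 / 6638058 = -423.74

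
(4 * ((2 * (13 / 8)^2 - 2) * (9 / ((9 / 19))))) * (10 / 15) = 665 / 4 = 166.25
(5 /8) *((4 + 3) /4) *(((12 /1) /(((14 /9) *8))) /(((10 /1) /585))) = 15795 /256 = 61.70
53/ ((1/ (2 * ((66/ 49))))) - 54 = 4350/ 49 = 88.78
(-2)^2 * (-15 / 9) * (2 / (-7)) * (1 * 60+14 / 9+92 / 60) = 22712 / 189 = 120.17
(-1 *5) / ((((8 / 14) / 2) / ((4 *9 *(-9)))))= 5670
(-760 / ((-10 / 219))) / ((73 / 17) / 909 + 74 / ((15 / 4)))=1285998660 / 1525061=843.24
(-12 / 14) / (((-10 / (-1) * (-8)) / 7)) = 3 / 40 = 0.08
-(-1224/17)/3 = 24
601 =601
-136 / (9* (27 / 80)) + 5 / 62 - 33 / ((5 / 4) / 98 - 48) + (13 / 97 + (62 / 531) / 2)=-71061754510997 / 1621935548298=-43.81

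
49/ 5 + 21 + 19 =49.80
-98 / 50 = -49 / 25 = -1.96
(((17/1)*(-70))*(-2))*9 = 21420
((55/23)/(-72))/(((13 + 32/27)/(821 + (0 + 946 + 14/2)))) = -146355/35236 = -4.15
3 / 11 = 0.27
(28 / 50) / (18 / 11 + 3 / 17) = 2618 / 8475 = 0.31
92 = 92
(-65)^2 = 4225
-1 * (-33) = 33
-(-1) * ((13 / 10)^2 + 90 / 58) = 9401 / 2900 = 3.24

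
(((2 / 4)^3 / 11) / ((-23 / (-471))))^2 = 221841 / 4096576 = 0.05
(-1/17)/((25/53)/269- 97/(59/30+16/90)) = 2751601/2115799345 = 0.00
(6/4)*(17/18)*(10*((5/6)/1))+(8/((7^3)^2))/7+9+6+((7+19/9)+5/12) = 89766211/2470629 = 36.33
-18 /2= -9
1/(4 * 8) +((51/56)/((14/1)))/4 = 149/3136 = 0.05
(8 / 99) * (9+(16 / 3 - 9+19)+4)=680 / 297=2.29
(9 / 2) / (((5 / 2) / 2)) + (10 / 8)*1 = 97 / 20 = 4.85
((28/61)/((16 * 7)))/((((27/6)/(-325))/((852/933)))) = -0.27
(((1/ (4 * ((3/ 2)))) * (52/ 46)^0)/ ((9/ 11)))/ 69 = 11/ 3726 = 0.00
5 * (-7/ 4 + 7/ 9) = -175/ 36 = -4.86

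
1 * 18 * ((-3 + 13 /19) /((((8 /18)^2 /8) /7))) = -224532 /19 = -11817.47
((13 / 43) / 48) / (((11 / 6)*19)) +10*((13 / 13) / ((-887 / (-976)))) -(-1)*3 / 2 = 797374119 / 63771752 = 12.50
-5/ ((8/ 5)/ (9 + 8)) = -425/ 8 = -53.12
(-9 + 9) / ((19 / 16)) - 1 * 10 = -10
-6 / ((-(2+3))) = 6 / 5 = 1.20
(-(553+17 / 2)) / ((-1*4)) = 1123 / 8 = 140.38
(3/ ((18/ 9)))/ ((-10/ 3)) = -9/ 20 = -0.45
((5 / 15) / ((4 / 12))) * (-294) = -294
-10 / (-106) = 5 / 53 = 0.09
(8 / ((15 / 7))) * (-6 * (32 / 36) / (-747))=896 / 33615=0.03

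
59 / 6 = 9.83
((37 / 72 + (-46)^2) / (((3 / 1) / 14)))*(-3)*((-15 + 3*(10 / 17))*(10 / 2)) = 133340375 / 68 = 1960887.87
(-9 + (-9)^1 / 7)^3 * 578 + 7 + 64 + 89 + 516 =-215505476 / 343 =-628295.85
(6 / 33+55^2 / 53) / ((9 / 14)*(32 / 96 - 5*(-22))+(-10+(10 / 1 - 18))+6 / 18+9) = 1402002 / 1524545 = 0.92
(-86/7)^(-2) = 49/7396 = 0.01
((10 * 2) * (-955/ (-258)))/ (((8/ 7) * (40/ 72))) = 20055/ 172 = 116.60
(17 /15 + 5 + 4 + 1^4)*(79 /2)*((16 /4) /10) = 13193 /75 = 175.91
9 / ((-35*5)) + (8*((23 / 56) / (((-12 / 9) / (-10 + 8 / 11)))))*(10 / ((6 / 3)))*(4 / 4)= 114.20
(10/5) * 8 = 16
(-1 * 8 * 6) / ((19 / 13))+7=-491 / 19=-25.84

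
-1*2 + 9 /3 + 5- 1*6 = 0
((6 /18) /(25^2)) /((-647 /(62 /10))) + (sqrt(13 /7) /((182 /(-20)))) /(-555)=-31 /6065625 + 2 *sqrt(91) /70707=0.00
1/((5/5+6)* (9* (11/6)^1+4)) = 2/287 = 0.01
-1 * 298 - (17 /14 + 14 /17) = -71409 /238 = -300.04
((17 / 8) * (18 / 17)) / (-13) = -9 / 52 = -0.17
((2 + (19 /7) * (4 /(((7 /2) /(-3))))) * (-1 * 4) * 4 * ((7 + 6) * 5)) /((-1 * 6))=-186160 /147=-1266.39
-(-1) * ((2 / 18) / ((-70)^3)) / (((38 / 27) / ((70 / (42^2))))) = -1 / 109485600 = -0.00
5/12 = 0.42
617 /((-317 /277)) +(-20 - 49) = -192782 /317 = -608.15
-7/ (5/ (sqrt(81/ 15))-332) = 105 * sqrt(15)/ 2975923+ 62748/ 2975923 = 0.02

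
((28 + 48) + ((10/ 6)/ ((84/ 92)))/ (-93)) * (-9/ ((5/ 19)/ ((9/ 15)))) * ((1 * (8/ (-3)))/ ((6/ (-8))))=-270662752/ 48825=-5543.53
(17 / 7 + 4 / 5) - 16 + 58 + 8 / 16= 3201 / 70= 45.73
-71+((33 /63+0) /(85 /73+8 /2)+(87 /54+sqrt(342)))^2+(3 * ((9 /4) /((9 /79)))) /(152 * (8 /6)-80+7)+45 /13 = 81349 * sqrt(38) /7917+60971345976629 /219438790389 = 341.19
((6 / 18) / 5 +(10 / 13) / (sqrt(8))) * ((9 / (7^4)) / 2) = 3 / 24010 +45 * sqrt(2) / 124852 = 0.00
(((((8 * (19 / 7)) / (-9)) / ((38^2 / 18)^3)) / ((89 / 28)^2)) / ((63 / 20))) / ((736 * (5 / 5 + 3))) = -45 / 902206288234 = -0.00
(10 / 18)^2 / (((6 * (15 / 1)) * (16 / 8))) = 5 / 2916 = 0.00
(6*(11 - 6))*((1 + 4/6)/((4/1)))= 25/2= 12.50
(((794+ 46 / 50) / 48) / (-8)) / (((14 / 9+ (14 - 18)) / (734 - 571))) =9717897 / 70400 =138.04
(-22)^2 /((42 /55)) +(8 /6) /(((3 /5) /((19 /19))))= 40070 /63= 636.03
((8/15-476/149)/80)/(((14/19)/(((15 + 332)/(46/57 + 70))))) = -186272029/841909600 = -0.22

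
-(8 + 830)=-838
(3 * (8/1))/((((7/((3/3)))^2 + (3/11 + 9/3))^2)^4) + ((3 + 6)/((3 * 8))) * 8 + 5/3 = 167290312795120414308182/35847924170379638671875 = 4.67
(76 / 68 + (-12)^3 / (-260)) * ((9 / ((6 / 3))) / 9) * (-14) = -60053 / 1105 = -54.35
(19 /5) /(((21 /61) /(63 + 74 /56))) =2087359 /2940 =709.99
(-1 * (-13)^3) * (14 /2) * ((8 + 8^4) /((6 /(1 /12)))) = 876603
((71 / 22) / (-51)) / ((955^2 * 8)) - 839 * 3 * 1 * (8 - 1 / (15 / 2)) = -162092735254631 / 8186336400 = -19800.40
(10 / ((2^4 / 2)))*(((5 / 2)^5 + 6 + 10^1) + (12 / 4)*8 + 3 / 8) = 22085 / 128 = 172.54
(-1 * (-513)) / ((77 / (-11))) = -513 / 7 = -73.29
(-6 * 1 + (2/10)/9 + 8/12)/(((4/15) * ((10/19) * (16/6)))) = -4541/320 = -14.19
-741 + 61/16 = -11795/16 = -737.19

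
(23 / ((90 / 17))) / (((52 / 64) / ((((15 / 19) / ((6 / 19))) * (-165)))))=-86020 / 39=-2205.64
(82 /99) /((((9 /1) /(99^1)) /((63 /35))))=82 /5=16.40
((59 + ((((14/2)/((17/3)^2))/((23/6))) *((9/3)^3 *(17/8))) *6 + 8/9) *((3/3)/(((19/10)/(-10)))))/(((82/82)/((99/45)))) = -61520690/66861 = -920.13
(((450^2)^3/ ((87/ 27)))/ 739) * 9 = 672605015625000000/ 21431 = 31384677132424.99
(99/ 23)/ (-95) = -99/ 2185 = -0.05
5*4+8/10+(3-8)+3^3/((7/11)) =2038/35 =58.23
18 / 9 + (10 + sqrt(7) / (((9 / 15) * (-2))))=12 -5 * sqrt(7) / 6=9.80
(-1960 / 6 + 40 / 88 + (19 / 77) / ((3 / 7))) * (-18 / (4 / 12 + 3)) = 96714 / 55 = 1758.44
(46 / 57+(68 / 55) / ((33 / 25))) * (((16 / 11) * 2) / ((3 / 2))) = 769664 / 227601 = 3.38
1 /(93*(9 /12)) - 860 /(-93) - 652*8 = -1452680 /279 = -5206.74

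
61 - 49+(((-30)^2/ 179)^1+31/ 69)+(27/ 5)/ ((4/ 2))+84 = 12866927/ 123510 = 104.18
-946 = -946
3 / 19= 0.16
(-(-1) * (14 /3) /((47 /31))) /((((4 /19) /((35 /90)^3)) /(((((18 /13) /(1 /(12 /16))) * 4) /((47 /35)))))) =2.66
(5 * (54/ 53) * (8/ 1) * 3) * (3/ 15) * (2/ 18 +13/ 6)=2952/ 53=55.70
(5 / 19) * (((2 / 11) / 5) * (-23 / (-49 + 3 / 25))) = 575 / 127699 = 0.00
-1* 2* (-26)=52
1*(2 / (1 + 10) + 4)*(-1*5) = -230 / 11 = -20.91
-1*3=-3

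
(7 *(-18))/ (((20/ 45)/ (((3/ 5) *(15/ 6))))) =-1701/ 4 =-425.25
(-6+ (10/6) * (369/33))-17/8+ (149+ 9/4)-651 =-43053/88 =-489.24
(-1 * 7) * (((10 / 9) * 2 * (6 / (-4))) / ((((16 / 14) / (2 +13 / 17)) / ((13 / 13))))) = 11515 / 204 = 56.45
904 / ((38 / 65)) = 29380 / 19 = 1546.32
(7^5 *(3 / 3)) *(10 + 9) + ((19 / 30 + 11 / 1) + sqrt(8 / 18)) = 3193453 / 10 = 319345.30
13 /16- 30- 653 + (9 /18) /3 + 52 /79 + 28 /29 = -74821907 /109968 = -680.40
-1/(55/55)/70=-1/70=-0.01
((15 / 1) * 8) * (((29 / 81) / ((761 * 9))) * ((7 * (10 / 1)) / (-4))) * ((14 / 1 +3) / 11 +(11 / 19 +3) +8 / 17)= -403543700 / 657031419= -0.61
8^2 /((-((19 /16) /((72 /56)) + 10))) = -5.86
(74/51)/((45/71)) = 5254/2295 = 2.29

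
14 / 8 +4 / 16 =2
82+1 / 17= 1395 / 17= 82.06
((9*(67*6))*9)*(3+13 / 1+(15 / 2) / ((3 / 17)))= 1904877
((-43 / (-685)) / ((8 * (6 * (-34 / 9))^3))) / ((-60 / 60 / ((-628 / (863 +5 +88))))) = -182277 / 411817879040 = -0.00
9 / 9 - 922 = -921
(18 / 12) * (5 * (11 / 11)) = 15 / 2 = 7.50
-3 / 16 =-0.19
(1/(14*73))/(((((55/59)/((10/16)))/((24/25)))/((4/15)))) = 118/702625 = 0.00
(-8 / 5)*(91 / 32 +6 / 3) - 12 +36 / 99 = -853 / 44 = -19.39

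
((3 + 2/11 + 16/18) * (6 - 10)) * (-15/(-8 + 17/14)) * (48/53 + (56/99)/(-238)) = -1818348896/55927773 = -32.51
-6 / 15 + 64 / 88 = 18 / 55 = 0.33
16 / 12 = 4 / 3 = 1.33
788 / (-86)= -394 / 43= -9.16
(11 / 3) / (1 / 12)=44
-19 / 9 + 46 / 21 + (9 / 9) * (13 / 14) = 127 / 126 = 1.01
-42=-42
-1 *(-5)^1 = 5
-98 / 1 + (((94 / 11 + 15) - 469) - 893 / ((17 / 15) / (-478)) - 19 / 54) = 3797777783 / 10098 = 376092.08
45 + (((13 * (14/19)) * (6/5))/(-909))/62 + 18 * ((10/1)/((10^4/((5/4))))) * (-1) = 3210785237/71386800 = 44.98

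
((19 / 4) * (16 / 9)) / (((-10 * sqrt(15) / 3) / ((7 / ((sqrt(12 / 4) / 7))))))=-1862 * sqrt(5) / 225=-18.50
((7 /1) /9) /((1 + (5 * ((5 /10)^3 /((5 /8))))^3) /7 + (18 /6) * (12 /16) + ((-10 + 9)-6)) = -196 /1125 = -0.17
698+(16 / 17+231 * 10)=51152 / 17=3008.94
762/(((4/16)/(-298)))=-908304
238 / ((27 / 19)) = 4522 / 27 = 167.48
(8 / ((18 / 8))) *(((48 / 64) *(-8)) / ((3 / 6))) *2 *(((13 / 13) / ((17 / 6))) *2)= -60.24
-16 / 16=-1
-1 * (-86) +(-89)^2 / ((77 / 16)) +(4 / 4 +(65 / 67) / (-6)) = 53635865 / 30954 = 1732.76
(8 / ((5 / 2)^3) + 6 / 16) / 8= 887 / 8000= 0.11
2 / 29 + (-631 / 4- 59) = -25135 / 116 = -216.68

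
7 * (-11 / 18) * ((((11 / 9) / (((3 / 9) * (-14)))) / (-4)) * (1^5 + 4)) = -605 / 432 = -1.40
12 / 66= 2 / 11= 0.18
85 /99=0.86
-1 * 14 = -14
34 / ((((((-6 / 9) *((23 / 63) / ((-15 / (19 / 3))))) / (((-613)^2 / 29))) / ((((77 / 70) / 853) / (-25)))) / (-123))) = 14701849770069 / 540503450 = 27200.29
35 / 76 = 0.46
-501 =-501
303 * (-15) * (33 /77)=-13635 /7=-1947.86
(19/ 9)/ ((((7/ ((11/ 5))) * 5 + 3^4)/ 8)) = 836/ 4797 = 0.17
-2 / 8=-1 / 4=-0.25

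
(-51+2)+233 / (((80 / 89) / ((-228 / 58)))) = -1238849 / 1160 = -1067.97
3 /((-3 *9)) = -1 /9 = -0.11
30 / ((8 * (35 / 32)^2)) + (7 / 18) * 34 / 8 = 84451 / 17640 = 4.79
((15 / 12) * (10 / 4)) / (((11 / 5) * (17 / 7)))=0.58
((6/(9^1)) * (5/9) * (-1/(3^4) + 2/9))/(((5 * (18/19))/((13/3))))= 4199/59049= 0.07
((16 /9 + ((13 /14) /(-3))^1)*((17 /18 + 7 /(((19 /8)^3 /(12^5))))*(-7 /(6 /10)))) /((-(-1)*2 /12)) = -14848809092975 /1111158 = -13363364.25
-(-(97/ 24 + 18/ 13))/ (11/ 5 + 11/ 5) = 1.23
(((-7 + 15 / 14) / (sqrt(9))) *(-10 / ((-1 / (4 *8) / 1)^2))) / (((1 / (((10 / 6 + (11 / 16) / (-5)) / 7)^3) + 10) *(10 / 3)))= 1050306977024 / 18325792205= 57.31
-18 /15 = -6 /5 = -1.20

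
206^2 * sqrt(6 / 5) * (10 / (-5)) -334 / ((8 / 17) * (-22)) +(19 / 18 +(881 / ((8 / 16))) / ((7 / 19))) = 26699285 / 5544 -84872 * sqrt(30) / 5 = -88156.73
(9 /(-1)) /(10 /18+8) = -1.05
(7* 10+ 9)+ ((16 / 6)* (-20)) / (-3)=871 / 9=96.78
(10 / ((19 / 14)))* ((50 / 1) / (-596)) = -1750 / 2831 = -0.62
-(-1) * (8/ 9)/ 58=4/ 261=0.02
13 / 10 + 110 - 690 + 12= -5667 / 10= -566.70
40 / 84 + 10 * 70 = 14710 / 21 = 700.48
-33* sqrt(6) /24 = -11* sqrt(6) /8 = -3.37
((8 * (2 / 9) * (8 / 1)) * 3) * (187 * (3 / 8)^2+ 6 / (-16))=1106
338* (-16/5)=-5408/5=-1081.60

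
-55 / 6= -9.17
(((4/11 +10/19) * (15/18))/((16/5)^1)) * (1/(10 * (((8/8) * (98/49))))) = 155/13376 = 0.01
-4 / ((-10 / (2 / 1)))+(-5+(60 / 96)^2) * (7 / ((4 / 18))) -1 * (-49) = -61053 / 640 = -95.40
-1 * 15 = -15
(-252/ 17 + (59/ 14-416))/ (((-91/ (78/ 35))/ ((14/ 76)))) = 304599/ 158270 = 1.92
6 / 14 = 3 / 7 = 0.43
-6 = -6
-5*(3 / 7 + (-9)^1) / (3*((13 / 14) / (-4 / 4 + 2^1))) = 200 / 13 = 15.38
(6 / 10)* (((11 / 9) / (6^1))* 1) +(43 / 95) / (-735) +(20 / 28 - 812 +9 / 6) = -169604389 / 209475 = -809.66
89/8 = 11.12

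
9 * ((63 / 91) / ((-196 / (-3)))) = 243 / 2548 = 0.10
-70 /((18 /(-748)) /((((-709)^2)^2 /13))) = 6615376755582980 /117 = 56541681671649.40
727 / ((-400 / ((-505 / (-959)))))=-0.96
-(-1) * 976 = 976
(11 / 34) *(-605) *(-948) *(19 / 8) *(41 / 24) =409555355 / 544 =752859.11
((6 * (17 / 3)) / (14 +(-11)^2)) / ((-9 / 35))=-238 / 243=-0.98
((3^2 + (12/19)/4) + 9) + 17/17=364/19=19.16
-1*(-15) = 15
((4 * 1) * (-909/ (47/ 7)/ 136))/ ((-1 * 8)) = 6363/ 12784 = 0.50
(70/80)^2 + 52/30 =2399/960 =2.50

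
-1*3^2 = -9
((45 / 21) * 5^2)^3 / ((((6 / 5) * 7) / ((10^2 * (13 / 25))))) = 951751.87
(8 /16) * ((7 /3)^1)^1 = 7 /6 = 1.17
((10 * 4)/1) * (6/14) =120/7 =17.14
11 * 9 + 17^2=388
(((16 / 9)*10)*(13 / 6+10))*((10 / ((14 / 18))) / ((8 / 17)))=124100 / 21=5909.52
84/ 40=21/ 10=2.10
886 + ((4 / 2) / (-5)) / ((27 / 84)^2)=357262 / 405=882.13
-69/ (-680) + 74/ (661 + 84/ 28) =12017/ 56440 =0.21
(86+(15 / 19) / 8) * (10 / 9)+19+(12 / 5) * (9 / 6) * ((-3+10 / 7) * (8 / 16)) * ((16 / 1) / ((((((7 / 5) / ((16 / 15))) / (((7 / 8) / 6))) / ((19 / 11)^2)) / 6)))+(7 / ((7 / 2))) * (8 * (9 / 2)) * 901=17089883711 / 263340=64896.65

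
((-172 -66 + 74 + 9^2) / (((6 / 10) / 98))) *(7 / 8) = -142345 / 12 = -11862.08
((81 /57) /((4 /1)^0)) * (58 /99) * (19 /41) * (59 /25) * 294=3018204 /11275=267.69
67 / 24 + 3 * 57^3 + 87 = 13336051 / 24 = 555668.79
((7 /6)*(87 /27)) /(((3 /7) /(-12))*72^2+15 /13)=-18473 /904122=-0.02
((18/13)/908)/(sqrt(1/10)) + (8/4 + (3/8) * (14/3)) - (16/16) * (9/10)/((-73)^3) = 9 * sqrt(10)/5902 + 29176293/7780340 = 3.75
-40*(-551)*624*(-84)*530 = -612281779200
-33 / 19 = -1.74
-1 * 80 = -80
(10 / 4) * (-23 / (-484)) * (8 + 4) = 345 / 242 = 1.43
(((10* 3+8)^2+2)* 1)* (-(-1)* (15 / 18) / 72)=1205 / 72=16.74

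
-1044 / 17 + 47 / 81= -83765 / 1377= -60.83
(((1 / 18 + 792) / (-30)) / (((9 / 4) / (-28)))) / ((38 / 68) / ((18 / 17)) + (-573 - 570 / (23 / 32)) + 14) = -5246576 / 21581775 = -0.24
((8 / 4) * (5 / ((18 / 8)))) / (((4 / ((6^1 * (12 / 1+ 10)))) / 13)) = 5720 / 3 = 1906.67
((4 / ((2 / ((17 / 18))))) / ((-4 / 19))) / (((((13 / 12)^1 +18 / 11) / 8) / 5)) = -142120 / 1077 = -131.96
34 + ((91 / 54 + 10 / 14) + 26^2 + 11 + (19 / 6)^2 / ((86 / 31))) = 47267551 / 65016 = 727.01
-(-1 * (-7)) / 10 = -7 / 10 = -0.70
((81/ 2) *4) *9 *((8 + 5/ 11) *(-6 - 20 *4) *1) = -11661084/ 11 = -1060098.55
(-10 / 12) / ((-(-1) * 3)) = -5 / 18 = -0.28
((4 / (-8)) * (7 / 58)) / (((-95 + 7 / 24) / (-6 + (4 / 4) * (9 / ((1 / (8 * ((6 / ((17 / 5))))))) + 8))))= 92148 / 1120589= 0.08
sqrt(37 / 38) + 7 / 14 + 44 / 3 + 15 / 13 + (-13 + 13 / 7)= sqrt(1406) / 38 + 2827 / 546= 6.16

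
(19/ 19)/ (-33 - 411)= -1/ 444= -0.00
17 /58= 0.29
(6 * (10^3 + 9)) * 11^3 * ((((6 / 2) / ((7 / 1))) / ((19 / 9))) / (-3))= -72520866 / 133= -545269.67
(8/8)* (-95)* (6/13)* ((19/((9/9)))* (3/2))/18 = -69.42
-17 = -17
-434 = -434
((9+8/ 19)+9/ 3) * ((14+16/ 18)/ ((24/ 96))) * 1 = 126496/ 171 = 739.74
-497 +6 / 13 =-6455 / 13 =-496.54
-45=-45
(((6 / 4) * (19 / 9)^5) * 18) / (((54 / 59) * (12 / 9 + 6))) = 146089841 / 866052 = 168.68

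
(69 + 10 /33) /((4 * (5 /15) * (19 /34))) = 38879 /418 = 93.01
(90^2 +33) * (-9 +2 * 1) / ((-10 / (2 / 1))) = 56931 / 5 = 11386.20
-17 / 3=-5.67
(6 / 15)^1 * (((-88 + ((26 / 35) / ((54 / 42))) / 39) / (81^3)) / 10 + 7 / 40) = 502164233 / 7174453500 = 0.07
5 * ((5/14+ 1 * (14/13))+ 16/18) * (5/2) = 95125/3276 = 29.04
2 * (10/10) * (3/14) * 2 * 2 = 12/7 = 1.71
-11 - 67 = -78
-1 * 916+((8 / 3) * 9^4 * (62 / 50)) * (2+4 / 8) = 266608 / 5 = 53321.60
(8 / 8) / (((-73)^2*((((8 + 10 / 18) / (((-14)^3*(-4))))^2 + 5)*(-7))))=-28449792 / 5306313599689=-0.00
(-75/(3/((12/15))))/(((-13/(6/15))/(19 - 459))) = -3520/13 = -270.77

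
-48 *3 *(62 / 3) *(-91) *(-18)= -4874688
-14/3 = -4.67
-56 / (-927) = 56 / 927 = 0.06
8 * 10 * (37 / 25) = 592 / 5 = 118.40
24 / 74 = 0.32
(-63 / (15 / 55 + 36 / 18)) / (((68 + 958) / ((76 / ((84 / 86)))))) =-473 / 225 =-2.10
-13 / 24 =-0.54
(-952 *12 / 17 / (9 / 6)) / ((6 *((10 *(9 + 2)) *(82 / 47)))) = -2632 / 6765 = -0.39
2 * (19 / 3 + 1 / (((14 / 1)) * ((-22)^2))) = 128747 / 10164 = 12.67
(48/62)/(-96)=-1/124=-0.01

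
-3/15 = -1/5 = -0.20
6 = 6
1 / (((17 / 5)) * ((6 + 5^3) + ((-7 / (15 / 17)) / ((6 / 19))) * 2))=225 / 61778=0.00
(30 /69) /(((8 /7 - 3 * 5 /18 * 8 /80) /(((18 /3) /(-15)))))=-336 /2047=-0.16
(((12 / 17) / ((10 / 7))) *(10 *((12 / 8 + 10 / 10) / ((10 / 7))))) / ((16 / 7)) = 1029 / 272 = 3.78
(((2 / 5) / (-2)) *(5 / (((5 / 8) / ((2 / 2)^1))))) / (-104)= 1 / 65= 0.02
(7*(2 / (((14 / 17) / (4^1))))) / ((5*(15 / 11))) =9.97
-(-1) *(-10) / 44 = -5 / 22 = -0.23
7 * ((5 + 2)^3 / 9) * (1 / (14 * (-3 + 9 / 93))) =-6.56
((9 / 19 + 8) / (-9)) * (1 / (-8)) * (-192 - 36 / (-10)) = -25277 / 1140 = -22.17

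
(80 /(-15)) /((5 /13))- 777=-11863 /15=-790.87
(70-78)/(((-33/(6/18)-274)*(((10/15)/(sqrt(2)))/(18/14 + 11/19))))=2976*sqrt(2)/49609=0.08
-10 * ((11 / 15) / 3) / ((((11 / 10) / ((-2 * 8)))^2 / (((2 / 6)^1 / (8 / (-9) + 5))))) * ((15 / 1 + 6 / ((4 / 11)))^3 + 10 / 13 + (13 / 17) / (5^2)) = -117891842304 / 89947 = -1310681.20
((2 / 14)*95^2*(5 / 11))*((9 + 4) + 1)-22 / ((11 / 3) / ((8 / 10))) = 450986 / 55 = 8199.75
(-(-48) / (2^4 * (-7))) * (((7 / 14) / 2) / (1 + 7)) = -3 / 224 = -0.01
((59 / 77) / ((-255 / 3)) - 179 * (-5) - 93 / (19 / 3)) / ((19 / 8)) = 875764392 / 2362745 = 370.66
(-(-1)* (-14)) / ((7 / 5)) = -10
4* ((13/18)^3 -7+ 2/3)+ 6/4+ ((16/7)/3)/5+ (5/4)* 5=-1625213/102060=-15.92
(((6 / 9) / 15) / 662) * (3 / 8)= 1 / 39720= 0.00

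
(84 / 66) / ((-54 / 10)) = -70 / 297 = -0.24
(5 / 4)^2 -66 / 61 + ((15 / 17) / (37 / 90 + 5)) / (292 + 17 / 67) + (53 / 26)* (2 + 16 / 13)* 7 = 46.58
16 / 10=8 / 5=1.60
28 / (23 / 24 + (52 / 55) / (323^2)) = 550857120 / 18853919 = 29.22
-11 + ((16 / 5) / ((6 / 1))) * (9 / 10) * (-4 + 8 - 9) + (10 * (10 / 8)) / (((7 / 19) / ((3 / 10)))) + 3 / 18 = -1283 / 420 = -3.05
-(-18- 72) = 90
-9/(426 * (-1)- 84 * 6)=3/310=0.01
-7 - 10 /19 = -143 /19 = -7.53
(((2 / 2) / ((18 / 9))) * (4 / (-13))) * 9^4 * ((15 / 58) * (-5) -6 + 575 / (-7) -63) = 406053729 / 2639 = 153866.51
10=10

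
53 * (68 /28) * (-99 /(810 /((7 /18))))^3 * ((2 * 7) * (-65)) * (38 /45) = 101600049551 /9565938000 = 10.62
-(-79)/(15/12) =316/5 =63.20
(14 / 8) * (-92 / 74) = -161 / 74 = -2.18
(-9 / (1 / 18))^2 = 26244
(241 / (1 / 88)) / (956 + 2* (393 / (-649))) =6881996 / 309829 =22.21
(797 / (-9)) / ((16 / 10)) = -3985 / 72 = -55.35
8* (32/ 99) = 256/ 99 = 2.59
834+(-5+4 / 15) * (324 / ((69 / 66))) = -72786 / 115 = -632.92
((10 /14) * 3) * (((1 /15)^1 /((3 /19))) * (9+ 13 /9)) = 1786 /189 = 9.45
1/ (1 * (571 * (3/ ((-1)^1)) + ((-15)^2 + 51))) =-0.00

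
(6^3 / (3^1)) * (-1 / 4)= -18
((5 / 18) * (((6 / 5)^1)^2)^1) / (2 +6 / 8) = 8 / 55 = 0.15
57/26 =2.19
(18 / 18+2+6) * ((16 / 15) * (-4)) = -192 / 5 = -38.40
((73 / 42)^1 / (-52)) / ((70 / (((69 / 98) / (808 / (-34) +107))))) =-28543 / 7066623200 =-0.00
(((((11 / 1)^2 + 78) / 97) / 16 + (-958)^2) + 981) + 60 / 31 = 44202758729 / 48112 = 918747.06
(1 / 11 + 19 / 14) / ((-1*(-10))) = 223 / 1540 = 0.14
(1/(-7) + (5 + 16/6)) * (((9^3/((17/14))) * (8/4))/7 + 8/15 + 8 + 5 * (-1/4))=14408731/10710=1345.35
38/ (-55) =-38/ 55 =-0.69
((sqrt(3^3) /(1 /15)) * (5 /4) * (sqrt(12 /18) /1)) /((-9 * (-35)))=5 * sqrt(2) /28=0.25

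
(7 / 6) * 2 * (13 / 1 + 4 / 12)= 280 / 9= 31.11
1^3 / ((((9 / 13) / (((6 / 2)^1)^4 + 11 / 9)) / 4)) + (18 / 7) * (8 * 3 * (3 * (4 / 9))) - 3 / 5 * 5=314315 / 567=554.35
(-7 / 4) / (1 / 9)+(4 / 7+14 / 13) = -5133 / 364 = -14.10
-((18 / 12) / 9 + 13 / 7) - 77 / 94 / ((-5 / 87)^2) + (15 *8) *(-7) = -1090.03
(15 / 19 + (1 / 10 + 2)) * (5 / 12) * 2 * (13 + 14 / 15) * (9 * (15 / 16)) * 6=54351 / 32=1698.47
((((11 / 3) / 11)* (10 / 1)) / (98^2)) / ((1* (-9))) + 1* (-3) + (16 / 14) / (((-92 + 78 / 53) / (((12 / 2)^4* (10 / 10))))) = -6022088377 / 311039946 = -19.36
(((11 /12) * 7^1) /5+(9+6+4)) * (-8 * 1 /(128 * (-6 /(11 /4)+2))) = 13387 /1920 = 6.97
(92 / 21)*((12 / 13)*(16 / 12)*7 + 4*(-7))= -1104 / 13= -84.92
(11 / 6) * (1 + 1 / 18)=209 / 108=1.94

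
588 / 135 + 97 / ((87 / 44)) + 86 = 181934 / 1305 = 139.41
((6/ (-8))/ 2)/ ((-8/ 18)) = 27/ 32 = 0.84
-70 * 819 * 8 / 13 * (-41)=1446480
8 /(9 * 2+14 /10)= 40 /97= 0.41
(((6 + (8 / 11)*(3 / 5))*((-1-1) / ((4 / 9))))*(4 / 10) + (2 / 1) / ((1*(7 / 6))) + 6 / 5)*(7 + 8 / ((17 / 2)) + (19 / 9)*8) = -21137636 / 98175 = -215.31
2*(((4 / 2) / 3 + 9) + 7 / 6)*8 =520 / 3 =173.33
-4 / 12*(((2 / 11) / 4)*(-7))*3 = 7 / 22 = 0.32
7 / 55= 0.13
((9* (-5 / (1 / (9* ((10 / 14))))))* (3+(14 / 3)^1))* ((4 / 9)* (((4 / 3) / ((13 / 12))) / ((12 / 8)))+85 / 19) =-18553525 / 1729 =-10730.78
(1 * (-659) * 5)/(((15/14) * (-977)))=9226/2931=3.15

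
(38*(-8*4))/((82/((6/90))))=-608/615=-0.99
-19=-19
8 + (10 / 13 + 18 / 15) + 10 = 19.97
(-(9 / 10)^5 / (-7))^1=59049 / 700000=0.08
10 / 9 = 1.11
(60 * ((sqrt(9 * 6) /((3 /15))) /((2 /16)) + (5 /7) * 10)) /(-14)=-3600 * sqrt(6) /7 - 1500 /49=-1290.35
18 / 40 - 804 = -16071 / 20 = -803.55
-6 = -6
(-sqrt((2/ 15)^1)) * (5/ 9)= -sqrt(30)/ 27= -0.20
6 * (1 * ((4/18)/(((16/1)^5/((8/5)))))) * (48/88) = 1/901120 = 0.00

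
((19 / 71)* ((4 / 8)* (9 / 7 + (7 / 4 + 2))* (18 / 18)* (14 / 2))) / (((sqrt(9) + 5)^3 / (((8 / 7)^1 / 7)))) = 2679 / 1781248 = 0.00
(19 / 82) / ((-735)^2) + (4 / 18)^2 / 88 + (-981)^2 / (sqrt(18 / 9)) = 1231453 / 2192773275 + 962361 * sqrt(2) / 2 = 680491.99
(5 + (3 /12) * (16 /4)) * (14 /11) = 84 /11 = 7.64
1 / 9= 0.11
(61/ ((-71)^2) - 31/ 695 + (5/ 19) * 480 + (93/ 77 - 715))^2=9068189531640254592535204/ 26271910522245844225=345166.73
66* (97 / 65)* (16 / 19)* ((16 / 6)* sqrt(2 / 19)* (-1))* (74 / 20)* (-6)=1593.05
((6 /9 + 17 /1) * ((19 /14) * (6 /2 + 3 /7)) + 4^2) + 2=4910 /49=100.20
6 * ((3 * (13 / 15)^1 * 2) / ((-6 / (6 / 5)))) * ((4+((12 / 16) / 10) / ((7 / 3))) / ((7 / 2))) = -44031 / 6125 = -7.19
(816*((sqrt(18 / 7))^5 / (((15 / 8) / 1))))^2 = 8947059130368 / 420175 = 21293649.39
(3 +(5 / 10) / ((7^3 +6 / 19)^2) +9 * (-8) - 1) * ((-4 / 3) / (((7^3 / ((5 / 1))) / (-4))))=-238277347960 / 43783465341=-5.44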